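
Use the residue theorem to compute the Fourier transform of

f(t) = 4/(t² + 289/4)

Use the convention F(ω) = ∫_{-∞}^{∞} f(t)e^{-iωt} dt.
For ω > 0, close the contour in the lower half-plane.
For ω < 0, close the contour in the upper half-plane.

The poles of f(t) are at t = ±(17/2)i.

Let g(z) = f(z)e^{-iωz}; for large |z| the factor e^{-iωz} decays in the lower half-plane when ω > 0 and in the upper half-plane when ω < 0.

Case ω > 0 (lower half-plane, clockwise contour ⇒ F(ω) = -2πi·ΣRes):
  Res_{z = - \frac{17 i}{2}} g(z) = \frac{4 i e^{- \frac{17 \omega}{2}}}{17}
  F(ω) = -2πi·ΣRes = \frac{8 \pi e^{- \frac{17 \omega}{2}}}{17}

Case ω < 0 (upper half-plane, counterclockwise contour ⇒ F(ω) = +2πi·ΣRes):
  Res_{z = \frac{17 i}{2}} g(z) = - \frac{4 i e^{\frac{17 \omega}{2}}}{17}
  F(ω) = 2πi·ΣRes = \frac{8 \pi e^{\frac{17 \omega}{2}}}{17}

Both cases combine into a single formula in |ω|:

F(ω) = \frac{8 \pi e^{- \frac{17 \left|{\omega}\right|}{2}}}{17}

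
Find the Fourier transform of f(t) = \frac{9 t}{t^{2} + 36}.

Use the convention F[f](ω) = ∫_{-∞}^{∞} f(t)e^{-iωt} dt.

F(ω) = - 9 i \pi e^{- 6 \left|{\omega}\right|} \operatorname{sign}{\left(\omega \right)}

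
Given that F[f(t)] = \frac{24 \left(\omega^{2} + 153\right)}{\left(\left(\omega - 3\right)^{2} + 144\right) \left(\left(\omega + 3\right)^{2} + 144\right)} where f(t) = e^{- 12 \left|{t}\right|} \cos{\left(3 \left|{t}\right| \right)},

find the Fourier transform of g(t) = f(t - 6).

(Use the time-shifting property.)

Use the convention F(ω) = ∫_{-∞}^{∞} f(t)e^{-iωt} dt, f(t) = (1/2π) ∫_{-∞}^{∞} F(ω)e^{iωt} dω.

F[g](ω) = \frac{24 \left(\omega^{2} + 153\right) e^{- 6 i \omega}}{\omega^{4} + 270 \omega^{2} + 23409}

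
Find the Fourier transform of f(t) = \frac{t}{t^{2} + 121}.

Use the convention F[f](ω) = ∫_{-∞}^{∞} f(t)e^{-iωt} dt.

F(ω) = - i \pi e^{- 11 \left|{\omega}\right|} \operatorname{sign}{\left(\omega \right)}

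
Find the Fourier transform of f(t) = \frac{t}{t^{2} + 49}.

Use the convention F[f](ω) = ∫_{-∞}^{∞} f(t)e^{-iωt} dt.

F(ω) = - i \pi e^{- 7 \left|{\omega}\right|} \operatorname{sign}{\left(\omega \right)}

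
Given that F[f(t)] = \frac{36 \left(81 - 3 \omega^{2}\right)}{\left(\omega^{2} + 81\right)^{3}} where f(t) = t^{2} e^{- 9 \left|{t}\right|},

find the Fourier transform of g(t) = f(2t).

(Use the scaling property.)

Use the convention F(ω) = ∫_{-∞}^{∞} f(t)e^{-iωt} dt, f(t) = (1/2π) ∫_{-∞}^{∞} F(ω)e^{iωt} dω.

F[g](ω) = \frac{864 \left(108 - \omega^{2}\right)}{\left(\omega^{2} + 324\right)^{3}}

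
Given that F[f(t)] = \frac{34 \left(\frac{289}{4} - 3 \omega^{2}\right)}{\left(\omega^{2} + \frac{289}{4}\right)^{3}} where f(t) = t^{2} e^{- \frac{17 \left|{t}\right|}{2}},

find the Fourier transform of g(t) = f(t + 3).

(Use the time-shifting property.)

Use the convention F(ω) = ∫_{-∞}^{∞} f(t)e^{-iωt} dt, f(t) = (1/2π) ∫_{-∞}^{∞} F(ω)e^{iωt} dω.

F[g](ω) = \frac{\left(157216 - 6528 \omega^{2}\right) e^{3 i \omega}}{\left(4 \omega^{2} + 289\right)^{3}}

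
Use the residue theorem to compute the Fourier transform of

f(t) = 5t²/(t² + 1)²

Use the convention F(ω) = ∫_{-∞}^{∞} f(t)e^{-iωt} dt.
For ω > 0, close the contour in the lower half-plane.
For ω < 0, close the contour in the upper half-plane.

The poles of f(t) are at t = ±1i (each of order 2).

Let g(z) = f(z)e^{-iωz}; for large |z| the factor e^{-iωz} decays in the lower half-plane when ω > 0 and in the upper half-plane when ω < 0.

Case ω > 0 (lower half-plane, clockwise contour ⇒ F(ω) = -2πi·ΣRes):
  Res_{z = - i} g(z) = \frac{5 i \left(1 - \omega\right) e^{- \omega}}{4} (pole of order 2)
  F(ω) = -2πi·ΣRes = \frac{5 \pi \left(1 - \omega\right) e^{- \omega}}{2}

Case ω < 0 (upper half-plane, counterclockwise contour ⇒ F(ω) = +2πi·ΣRes):
  Res_{z = i} g(z) = \frac{5 i \left(- \omega - 1\right) e^{\omega}}{4} (pole of order 2)
  F(ω) = 2πi·ΣRes = \frac{5 \pi \left(\omega + 1\right) e^{\omega}}{2}

Both cases combine into a single formula in |ω|:

F(ω) = \frac{5 \pi \left(1 - \left|{\omega}\right|\right) e^{- \left|{\omega}\right|}}{2}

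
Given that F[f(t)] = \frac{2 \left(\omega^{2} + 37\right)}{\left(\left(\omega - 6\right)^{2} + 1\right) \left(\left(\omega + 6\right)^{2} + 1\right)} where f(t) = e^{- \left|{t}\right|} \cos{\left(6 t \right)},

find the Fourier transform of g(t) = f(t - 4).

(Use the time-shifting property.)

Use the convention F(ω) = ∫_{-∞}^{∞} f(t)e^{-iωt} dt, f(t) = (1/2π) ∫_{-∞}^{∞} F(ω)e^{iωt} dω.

F[g](ω) = \frac{2 \left(\omega^{2} + 37\right) e^{- 4 i \omega}}{\omega^{4} - 70 \omega^{2} + 1369}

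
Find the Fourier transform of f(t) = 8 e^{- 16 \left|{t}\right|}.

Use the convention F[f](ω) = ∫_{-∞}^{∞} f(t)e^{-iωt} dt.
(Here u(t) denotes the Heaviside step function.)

F(ω) = \frac{256}{\omega^{2} + 256}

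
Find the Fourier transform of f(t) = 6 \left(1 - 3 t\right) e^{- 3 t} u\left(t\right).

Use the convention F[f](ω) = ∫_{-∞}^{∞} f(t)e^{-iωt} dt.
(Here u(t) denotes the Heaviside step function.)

F(ω) = \frac{6 i \omega}{- \omega^{2} + 6 i \omega + 9}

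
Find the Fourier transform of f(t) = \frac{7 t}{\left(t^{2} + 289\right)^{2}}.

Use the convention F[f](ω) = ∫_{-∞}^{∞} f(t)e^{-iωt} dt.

F(ω) = - \frac{7 i \pi \omega e^{- 17 \left|{\omega}\right|}}{34}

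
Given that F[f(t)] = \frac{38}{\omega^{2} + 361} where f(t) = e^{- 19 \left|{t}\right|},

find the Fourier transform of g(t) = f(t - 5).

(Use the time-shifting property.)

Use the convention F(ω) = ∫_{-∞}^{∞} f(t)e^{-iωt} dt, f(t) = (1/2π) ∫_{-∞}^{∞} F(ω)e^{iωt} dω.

F[g](ω) = \frac{38 e^{- 5 i \omega}}{\omega^{2} + 361}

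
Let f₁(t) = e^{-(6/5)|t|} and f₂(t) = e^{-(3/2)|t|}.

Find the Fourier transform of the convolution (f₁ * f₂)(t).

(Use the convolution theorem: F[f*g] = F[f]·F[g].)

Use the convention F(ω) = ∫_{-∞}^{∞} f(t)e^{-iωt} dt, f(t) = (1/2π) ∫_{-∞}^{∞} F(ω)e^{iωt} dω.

F[f₁*f₂](ω) = \frac{720}{100 \omega^{4} + 369 \omega^{2} + 324}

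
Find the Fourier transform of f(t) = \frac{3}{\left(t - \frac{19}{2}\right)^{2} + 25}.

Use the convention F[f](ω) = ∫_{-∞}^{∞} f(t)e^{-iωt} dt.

F(ω) = \frac{3 \pi e^{- \frac{19 i \omega}{2} - 5 \left|{\omega}\right|}}{5}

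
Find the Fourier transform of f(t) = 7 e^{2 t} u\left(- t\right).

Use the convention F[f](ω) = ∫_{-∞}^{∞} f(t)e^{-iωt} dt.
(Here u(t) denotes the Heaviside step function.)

F(ω) = - \frac{7}{i \omega - 2}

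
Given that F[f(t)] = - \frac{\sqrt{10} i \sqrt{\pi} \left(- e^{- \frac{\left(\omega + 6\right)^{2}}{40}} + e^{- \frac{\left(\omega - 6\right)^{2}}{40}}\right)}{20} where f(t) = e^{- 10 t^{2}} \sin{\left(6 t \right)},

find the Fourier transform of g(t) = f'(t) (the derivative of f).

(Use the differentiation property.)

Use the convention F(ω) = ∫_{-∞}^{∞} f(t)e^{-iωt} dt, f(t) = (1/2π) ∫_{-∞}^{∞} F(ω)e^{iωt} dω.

F[g](ω) = \frac{\sqrt{10} \sqrt{\pi} \omega \left(e^{\frac{3 \omega}{5}} - 1\right) e^{- \frac{\omega^{2}}{40} - \frac{3 \omega}{10} - \frac{9}{10}}}{20}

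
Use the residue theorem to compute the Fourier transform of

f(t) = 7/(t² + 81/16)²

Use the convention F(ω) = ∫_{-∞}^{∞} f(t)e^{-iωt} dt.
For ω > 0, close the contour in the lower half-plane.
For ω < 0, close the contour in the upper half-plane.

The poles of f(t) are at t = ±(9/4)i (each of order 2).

Let g(z) = f(z)e^{-iωz}; for large |z| the factor e^{-iωz} decays in the lower half-plane when ω > 0 and in the upper half-plane when ω < 0.

Case ω > 0 (lower half-plane, clockwise contour ⇒ F(ω) = -2πi·ΣRes):
  Res_{z = - \frac{9 i}{4}} g(z) = \frac{28 i \left(9 \omega + 4\right) e^{- \frac{9 \omega}{4}}}{729} (pole of order 2)
  F(ω) = -2πi·ΣRes = \frac{56 \pi \left(9 \omega + 4\right) e^{- \frac{9 \omega}{4}}}{729}

Case ω < 0 (upper half-plane, counterclockwise contour ⇒ F(ω) = +2πi·ΣRes):
  Res_{z = \frac{9 i}{4}} g(z) = \frac{28 i \left(9 \omega - 4\right) e^{\frac{9 \omega}{4}}}{729} (pole of order 2)
  F(ω) = 2πi·ΣRes = \frac{56 \pi \left(4 - 9 \omega\right) e^{\frac{9 \omega}{4}}}{729}

Both cases combine into a single formula in |ω|:

F(ω) = \frac{56 \pi \left(9 \left|{\omega}\right| + 4\right) e^{- \frac{9 \left|{\omega}\right|}{4}}}{729}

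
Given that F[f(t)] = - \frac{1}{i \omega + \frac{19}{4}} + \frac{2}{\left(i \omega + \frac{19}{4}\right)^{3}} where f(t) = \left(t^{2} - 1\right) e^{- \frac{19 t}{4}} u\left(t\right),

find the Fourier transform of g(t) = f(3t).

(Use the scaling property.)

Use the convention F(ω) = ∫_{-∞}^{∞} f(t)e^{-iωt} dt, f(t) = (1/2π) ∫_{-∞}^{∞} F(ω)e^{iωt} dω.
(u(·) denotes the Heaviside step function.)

F[g](ω) = \frac{4 \left(1152 i \omega - \left(4 i \omega + 57\right)^{3} + 16416\right)}{\left(4 i \omega + 57\right)^{4}}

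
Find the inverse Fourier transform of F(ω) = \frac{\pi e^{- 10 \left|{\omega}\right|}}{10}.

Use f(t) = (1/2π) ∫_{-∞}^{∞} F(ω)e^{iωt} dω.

f(t) = \frac{1}{t^{2} + 100}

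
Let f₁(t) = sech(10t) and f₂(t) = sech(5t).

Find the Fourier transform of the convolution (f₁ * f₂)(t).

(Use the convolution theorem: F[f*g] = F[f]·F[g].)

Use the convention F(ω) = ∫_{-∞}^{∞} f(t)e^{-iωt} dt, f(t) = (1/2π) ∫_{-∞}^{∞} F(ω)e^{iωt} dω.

F[f₁*f₂](ω) = \frac{2 \pi^{2} \sinh{\left(\frac{\pi \omega}{20} \right)}}{25 \sinh{\left(\frac{\pi \omega}{5} \right)}}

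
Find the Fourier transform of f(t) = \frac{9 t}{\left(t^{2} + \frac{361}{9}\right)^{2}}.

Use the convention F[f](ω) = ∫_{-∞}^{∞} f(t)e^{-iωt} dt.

F(ω) = - \frac{27 i \pi \omega e^{- \frac{19 \left|{\omega}\right|}{3}}}{38}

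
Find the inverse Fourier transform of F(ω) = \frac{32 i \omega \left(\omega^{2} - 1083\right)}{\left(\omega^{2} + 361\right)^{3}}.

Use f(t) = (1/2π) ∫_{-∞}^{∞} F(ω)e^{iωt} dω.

f(t) = 8 t e^{- 19 \left|{t}\right|} \left|{t}\right|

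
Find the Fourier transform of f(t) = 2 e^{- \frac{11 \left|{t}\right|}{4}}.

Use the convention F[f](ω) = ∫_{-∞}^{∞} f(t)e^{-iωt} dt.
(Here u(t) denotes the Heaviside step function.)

F(ω) = \frac{176}{16 \omega^{2} + 121}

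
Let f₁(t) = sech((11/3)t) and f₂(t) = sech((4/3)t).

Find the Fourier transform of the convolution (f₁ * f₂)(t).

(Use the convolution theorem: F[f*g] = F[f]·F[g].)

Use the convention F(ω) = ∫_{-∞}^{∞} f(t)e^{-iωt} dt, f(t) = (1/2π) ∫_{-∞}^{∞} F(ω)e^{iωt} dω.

F[f₁*f₂](ω) = \frac{9 \pi^{2}}{44 \cosh{\left(\frac{3 \pi \omega}{22} \right)} \cosh{\left(\frac{3 \pi \omega}{8} \right)}}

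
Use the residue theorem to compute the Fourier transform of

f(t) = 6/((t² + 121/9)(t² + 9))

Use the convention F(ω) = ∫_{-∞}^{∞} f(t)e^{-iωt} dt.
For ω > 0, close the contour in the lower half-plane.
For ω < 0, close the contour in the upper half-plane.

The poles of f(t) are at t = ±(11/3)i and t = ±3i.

Let g(z) = f(z)e^{-iωz}; for large |z| the factor e^{-iωz} decays in the lower half-plane when ω > 0 and in the upper half-plane when ω < 0.

Case ω > 0 (lower half-plane, clockwise contour ⇒ F(ω) = -2πi·ΣRes):
  Res_{z = - \frac{11 i}{3}} g(z) = - \frac{81 i e^{- \frac{11 \omega}{3}}}{440}
  Res_{z = - 3 i} g(z) = \frac{9 i e^{- 3 \omega}}{40}
  F(ω) = -2πi·ΣRes = \frac{9 \pi e^{- 3 \omega}}{20} - \frac{81 \pi e^{- \frac{11 \omega}{3}}}{220}

Case ω < 0 (upper half-plane, counterclockwise contour ⇒ F(ω) = +2πi·ΣRes):
  Res_{z = \frac{11 i}{3}} g(z) = \frac{81 i e^{\frac{11 \omega}{3}}}{440}
  Res_{z = 3 i} g(z) = - \frac{9 i e^{3 \omega}}{40}
  F(ω) = 2πi·ΣRes = \frac{9 \pi \left(- 9 e^{\frac{11 \omega}{3}} + 11 e^{3 \omega}\right)}{220}

Both cases combine into a single formula in |ω|:

F(ω) = \frac{9 \pi e^{- 3 \left|{\omega}\right|}}{20} - \frac{81 \pi e^{- \frac{11 \left|{\omega}\right|}{3}}}{220}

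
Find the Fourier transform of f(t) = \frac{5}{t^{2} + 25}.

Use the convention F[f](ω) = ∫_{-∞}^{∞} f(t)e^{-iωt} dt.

F(ω) = \pi e^{- 5 \left|{\omega}\right|}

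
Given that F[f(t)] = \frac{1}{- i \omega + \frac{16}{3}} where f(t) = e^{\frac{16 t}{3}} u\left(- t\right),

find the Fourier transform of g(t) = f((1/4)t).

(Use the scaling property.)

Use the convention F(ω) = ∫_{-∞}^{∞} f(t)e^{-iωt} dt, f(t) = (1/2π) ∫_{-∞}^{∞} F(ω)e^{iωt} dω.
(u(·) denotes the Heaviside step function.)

F[g](ω) = - \frac{3}{3 i \omega - 4}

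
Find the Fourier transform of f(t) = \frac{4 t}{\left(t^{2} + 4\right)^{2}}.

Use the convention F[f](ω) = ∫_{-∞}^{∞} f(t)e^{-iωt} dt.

F(ω) = - i \pi \omega e^{- 2 \left|{\omega}\right|}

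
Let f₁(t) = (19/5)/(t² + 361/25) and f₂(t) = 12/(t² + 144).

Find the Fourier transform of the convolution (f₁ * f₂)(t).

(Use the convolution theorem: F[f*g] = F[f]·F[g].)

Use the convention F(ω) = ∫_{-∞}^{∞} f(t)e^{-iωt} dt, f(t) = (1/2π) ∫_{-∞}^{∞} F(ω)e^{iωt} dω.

F[f₁*f₂](ω) = \pi^{2} e^{- \frac{79 \left|{\omega}\right|}{5}}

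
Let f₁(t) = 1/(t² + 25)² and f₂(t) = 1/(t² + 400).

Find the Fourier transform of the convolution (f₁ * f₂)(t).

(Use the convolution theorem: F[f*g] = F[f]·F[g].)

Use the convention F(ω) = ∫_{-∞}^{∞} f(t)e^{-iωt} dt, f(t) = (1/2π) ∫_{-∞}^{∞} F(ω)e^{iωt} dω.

F[f₁*f₂](ω) = \frac{\pi^{2} \left(5 \left|{\omega}\right| + 1\right) e^{- 25 \left|{\omega}\right|}}{5000}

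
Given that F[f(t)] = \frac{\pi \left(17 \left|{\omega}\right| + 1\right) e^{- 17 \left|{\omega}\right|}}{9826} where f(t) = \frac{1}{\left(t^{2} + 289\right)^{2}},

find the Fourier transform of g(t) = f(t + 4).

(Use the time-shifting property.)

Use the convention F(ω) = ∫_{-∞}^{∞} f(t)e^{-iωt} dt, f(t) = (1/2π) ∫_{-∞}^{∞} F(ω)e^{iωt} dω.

F[g](ω) = \frac{\pi \left(17 \left|{\omega}\right| + 1\right) e^{4 i \omega - 17 \left|{\omega}\right|}}{9826}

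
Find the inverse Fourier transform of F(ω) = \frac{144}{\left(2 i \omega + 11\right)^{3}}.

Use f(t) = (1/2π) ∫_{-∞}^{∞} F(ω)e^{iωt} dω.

f(t) = 9 t^{2} e^{- \frac{11 t}{2}} u\left(t\right)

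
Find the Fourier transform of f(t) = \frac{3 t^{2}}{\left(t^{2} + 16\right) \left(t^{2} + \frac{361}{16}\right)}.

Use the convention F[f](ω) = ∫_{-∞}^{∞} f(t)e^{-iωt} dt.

F(ω) = - \frac{64 \pi e^{- 4 \left|{\omega}\right|}}{35} + \frac{76 \pi e^{- \frac{19 \left|{\omega}\right|}{4}}}{35}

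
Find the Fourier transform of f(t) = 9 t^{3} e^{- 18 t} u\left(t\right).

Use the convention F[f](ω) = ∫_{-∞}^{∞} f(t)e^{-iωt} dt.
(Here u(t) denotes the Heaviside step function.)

F(ω) = \frac{54}{\left(i \omega + 18\right)^{4}}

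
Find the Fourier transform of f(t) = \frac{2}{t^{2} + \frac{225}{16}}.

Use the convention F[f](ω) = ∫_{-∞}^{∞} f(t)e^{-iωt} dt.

F(ω) = \frac{8 \pi e^{- \frac{15 \left|{\omega}\right|}{4}}}{15}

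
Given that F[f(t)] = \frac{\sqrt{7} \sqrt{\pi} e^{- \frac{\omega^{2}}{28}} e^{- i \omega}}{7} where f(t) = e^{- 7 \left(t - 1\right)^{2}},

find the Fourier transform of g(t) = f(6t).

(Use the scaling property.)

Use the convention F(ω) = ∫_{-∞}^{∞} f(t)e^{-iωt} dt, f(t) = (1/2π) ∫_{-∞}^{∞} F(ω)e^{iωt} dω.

F[g](ω) = \frac{\sqrt{7} \sqrt{\pi} e^{- \frac{\omega \left(\omega + 168 i\right)}{1008}}}{42}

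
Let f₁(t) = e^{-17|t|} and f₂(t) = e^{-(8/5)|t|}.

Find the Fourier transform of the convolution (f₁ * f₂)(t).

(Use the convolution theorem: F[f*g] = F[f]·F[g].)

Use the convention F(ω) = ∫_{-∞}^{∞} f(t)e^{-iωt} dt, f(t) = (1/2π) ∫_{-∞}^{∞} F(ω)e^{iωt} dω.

F[f₁*f₂](ω) = \frac{2720}{\left(\omega^{2} + 289\right) \left(25 \omega^{2} + 64\right)}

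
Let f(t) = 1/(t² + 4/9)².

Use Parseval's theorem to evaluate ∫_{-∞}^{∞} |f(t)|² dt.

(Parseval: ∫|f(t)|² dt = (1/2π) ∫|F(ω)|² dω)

∫|f(t)|² dt = \frac{10935 \pi}{2048}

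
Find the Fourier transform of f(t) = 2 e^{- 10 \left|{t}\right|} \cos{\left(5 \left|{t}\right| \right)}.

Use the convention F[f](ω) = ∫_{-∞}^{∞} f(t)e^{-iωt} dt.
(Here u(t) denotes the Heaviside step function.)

F(ω) = \frac{40 \left(\omega^{2} + 125\right)}{\omega^{4} + 150 \omega^{2} + 15625}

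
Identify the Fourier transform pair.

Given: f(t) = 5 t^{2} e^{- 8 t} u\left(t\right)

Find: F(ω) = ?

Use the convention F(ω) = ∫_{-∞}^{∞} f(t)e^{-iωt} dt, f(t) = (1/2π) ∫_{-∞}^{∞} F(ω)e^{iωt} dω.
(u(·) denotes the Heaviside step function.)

F(ω) = \frac{10}{\left(i \omega + 8\right)^{3}}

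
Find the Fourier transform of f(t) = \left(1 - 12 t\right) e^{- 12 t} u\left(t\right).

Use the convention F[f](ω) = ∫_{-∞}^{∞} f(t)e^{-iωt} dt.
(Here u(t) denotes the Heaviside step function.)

F(ω) = \frac{i \omega}{- \omega^{2} + 24 i \omega + 144}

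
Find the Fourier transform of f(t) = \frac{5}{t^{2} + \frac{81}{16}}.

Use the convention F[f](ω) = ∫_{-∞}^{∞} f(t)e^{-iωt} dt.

F(ω) = \frac{20 \pi e^{- \frac{9 \left|{\omega}\right|}{4}}}{9}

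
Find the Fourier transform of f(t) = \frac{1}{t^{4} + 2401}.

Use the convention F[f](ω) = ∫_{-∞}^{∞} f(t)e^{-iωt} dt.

F(ω) = \frac{\pi e^{- \frac{7 \sqrt{2} \left|{\omega}\right|}{2}} \sin{\left(\frac{7 \sqrt{2} \left|{\omega}\right|}{2} + \frac{\pi}{4} \right)}}{343}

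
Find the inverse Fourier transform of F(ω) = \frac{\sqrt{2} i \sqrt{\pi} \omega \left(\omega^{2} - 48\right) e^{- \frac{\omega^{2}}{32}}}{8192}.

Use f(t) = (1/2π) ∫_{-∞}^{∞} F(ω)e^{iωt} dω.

f(t) = 2 t^{3} e^{- 8 t^{2}}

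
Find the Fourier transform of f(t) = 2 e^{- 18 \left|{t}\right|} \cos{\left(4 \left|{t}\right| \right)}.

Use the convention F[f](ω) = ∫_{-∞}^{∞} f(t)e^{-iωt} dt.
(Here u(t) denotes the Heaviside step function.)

F(ω) = \frac{72 \left(\omega^{2} + 340\right)}{\omega^{4} + 616 \omega^{2} + 115600}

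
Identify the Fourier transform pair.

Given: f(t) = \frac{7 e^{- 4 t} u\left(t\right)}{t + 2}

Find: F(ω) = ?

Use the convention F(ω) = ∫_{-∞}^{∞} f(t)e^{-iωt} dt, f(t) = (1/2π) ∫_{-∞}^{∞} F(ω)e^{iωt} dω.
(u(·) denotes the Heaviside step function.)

F(ω) = 7 e^{2 i \omega + 8} \operatorname{E}_{1}\left(2 i \omega + 8\right)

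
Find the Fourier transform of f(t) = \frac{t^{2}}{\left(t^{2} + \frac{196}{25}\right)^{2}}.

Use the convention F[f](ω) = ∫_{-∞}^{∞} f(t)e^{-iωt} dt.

F(ω) = \frac{\pi \left(5 - 14 \left|{\omega}\right|\right) e^{- \frac{14 \left|{\omega}\right|}{5}}}{28}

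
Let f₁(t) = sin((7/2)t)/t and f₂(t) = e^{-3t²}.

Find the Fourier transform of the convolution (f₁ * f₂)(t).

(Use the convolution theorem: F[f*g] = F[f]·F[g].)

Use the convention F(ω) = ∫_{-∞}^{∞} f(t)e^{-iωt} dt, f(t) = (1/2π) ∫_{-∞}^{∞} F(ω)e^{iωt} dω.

F[f₁*f₂](ω) = \begin{cases} \frac{\sqrt{3} \pi^{\frac{3}{2}} e^{- \frac{\omega^{2}}{12}}}{3} & \text{for}\: \omega > - \frac{7}{2} \wedge \omega < \frac{7}{2} \\0 & \text{otherwise} \end{cases}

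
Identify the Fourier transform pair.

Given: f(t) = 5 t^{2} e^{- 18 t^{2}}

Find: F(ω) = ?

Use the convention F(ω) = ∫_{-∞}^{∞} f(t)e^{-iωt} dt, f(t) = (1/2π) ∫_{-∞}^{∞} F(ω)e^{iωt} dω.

F(ω) = \frac{5 \sqrt{2} \sqrt{\pi} \left(36 - \omega^{2}\right) e^{- \frac{\omega^{2}}{72}}}{7776}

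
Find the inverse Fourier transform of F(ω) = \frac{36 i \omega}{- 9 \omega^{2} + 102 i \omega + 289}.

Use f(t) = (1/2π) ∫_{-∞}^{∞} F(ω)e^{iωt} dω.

f(t) = 4 \left(1 - \frac{17 t}{3}\right) e^{- \frac{17 t}{3}} u\left(t\right)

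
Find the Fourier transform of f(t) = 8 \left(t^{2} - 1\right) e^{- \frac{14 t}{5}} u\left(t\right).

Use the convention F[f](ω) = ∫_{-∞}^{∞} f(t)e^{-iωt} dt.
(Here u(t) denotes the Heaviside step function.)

F(ω) = \frac{40 \left(250 i \omega - \left(5 i \omega + 14\right)^{3} + 700\right)}{\left(5 i \omega + 14\right)^{4}}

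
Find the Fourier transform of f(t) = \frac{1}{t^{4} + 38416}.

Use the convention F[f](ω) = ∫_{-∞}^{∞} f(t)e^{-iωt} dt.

F(ω) = \frac{\pi e^{- 7 \sqrt{2} \left|{\omega}\right|} \sin{\left(7 \sqrt{2} \left|{\omega}\right| + \frac{\pi}{4} \right)}}{2744}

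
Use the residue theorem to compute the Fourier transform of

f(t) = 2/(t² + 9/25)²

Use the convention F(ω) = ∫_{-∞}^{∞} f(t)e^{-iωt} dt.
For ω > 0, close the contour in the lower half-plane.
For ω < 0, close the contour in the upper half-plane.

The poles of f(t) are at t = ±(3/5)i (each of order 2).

Let g(z) = f(z)e^{-iωz}; for large |z| the factor e^{-iωz} decays in the lower half-plane when ω > 0 and in the upper half-plane when ω < 0.

Case ω > 0 (lower half-plane, clockwise contour ⇒ F(ω) = -2πi·ΣRes):
  Res_{z = - \frac{3 i}{5}} g(z) = \frac{25 i \left(3 \omega + 5\right) e^{- \frac{3 \omega}{5}}}{54} (pole of order 2)
  F(ω) = -2πi·ΣRes = \frac{25 \pi \left(3 \omega + 5\right) e^{- \frac{3 \omega}{5}}}{27}

Case ω < 0 (upper half-plane, counterclockwise contour ⇒ F(ω) = +2πi·ΣRes):
  Res_{z = \frac{3 i}{5}} g(z) = \frac{25 i \left(3 \omega - 5\right) e^{\frac{3 \omega}{5}}}{54} (pole of order 2)
  F(ω) = 2πi·ΣRes = \frac{25 \pi \left(5 - 3 \omega\right) e^{\frac{3 \omega}{5}}}{27}

Both cases combine into a single formula in |ω|:

F(ω) = \frac{25 \pi \left(3 \left|{\omega}\right| + 5\right) e^{- \frac{3 \left|{\omega}\right|}{5}}}{27}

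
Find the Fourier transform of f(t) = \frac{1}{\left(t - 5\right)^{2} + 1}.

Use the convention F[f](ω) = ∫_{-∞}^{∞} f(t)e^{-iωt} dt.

F(ω) = \pi e^{- 5 i \omega - \left|{\omega}\right|}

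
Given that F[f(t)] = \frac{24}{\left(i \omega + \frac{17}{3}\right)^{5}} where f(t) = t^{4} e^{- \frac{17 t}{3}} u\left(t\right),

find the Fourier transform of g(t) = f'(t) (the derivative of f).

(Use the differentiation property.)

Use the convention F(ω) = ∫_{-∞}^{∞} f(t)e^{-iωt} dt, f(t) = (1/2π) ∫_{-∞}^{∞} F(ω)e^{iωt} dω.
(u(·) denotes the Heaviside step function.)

F[g](ω) = \frac{5832 i \omega}{\left(3 i \omega + 17\right)^{5}}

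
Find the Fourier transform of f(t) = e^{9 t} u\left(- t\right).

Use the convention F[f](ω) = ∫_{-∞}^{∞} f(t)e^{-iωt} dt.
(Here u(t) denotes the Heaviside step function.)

F(ω) = \frac{i}{\omega + 9 i}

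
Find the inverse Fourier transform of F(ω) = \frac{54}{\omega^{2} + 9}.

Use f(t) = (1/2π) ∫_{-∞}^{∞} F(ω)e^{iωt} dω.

f(t) = 9 e^{- 3 \left|{t}\right|}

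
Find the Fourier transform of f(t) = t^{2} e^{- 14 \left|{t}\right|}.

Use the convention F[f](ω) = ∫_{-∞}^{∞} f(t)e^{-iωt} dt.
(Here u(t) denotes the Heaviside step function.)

F(ω) = \frac{56 \left(196 - 3 \omega^{2}\right)}{\left(\omega^{2} + 196\right)^{3}}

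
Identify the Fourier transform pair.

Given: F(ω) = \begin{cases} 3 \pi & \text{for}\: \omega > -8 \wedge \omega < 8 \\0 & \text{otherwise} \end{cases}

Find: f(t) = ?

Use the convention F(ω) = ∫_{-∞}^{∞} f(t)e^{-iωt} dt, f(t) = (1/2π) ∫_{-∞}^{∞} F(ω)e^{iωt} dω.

f(t) = \frac{3 \sin{\left(8 t \right)}}{t}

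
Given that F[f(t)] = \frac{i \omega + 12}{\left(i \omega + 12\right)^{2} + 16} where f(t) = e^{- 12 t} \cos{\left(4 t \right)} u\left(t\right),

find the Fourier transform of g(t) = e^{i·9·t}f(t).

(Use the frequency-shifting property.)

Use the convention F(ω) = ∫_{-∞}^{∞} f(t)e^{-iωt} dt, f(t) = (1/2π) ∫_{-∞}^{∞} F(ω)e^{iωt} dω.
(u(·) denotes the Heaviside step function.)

F[g](ω) = \frac{i \left(\omega - 9\right) + 12}{\left(i \left(\omega - 9\right) + 12\right)^{2} + 16}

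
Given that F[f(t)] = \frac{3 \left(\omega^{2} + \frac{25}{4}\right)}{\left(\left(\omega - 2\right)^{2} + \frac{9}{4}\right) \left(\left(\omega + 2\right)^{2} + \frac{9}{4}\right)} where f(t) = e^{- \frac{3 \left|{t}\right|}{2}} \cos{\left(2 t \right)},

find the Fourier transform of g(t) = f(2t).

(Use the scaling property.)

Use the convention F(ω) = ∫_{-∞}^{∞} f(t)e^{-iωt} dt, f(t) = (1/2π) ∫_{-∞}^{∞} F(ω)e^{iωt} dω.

F[g](ω) = \frac{6 \left(\omega^{2} + 25\right)}{\omega^{4} - 14 \omega^{2} + 625}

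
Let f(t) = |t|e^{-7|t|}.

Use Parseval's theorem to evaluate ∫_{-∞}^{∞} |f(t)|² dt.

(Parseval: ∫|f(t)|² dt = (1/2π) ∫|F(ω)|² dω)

∫|f(t)|² dt = \frac{1}{686}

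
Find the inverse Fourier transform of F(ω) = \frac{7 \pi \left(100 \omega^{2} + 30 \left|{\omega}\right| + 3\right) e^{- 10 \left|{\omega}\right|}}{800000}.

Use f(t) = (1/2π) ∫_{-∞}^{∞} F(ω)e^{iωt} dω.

f(t) = \frac{7}{\left(t^{2} + 100\right)^{3}}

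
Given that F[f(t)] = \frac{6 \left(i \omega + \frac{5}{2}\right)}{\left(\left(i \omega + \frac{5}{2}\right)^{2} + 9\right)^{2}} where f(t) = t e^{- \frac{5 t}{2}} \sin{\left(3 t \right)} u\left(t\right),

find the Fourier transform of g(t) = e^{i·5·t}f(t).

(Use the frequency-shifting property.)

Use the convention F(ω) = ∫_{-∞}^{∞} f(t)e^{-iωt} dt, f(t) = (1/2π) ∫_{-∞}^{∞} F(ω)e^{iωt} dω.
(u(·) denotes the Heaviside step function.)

F[g](ω) = \frac{48 \left(2 i \left(\omega - 5\right) + 5\right)}{\left(\left(2 i \left(\omega - 5\right) + 5\right)^{2} + 36\right)^{2}}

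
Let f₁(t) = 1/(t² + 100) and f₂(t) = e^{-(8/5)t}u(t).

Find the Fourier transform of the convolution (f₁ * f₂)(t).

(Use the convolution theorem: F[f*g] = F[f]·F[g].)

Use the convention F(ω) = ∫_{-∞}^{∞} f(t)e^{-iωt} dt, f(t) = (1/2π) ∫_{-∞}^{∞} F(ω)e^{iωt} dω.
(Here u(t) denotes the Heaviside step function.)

F[f₁*f₂](ω) = \frac{\pi e^{- 10 \left|{\omega}\right|}}{2 \left(5 i \omega + 8\right)}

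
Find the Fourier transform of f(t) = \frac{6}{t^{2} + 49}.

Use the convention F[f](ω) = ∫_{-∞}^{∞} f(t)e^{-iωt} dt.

F(ω) = \frac{6 \pi e^{- 7 \left|{\omega}\right|}}{7}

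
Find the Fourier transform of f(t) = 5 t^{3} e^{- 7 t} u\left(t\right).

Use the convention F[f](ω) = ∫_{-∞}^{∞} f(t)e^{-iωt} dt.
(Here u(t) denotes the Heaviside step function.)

F(ω) = \frac{30}{\left(i \omega + 7\right)^{4}}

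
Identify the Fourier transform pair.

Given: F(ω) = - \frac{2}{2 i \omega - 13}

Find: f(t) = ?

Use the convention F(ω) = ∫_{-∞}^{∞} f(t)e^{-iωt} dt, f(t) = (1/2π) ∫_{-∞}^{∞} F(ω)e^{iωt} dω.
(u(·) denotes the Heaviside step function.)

f(t) = e^{\frac{13 t}{2}} u\left(- t\right)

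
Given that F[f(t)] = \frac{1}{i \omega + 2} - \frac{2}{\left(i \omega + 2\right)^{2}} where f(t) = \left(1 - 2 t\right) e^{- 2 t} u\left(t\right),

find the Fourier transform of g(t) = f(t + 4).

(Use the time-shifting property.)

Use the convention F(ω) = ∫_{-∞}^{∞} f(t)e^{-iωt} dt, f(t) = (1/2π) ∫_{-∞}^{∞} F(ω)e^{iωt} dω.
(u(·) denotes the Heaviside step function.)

F[g](ω) = \frac{i \omega e^{4 i \omega}}{- \omega^{2} + 4 i \omega + 4}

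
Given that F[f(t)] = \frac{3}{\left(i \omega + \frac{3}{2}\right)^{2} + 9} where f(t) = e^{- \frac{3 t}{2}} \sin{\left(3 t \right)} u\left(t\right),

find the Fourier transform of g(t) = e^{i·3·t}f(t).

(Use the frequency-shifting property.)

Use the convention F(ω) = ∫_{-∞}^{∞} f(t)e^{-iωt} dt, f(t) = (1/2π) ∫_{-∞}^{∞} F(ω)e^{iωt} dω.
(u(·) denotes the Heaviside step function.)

F[g](ω) = \frac{12}{\left(2 i \left(\omega - 3\right) + 3\right)^{2} + 36}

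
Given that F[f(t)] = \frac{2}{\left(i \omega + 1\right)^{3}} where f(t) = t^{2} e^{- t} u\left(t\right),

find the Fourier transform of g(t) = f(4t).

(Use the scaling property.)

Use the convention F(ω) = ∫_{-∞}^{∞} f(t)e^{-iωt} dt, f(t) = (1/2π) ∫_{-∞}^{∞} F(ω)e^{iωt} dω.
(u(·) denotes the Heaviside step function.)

F[g](ω) = \frac{32}{\left(i \omega + 4\right)^{3}}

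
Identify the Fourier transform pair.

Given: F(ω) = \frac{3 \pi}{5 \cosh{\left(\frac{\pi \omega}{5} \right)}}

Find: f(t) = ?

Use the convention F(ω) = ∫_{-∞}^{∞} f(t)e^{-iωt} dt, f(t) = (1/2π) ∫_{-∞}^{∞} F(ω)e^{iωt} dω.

f(t) = \frac{3}{e^{\frac{5 t}{2}} + e^{- \frac{5 t}{2}}}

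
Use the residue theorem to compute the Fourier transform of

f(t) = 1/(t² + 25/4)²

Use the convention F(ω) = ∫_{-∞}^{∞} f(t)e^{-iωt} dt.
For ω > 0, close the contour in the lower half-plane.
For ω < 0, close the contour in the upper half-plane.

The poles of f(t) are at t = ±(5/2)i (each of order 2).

Let g(z) = f(z)e^{-iωz}; for large |z| the factor e^{-iωz} decays in the lower half-plane when ω > 0 and in the upper half-plane when ω < 0.

Case ω > 0 (lower half-plane, clockwise contour ⇒ F(ω) = -2πi·ΣRes):
  Res_{z = - \frac{5 i}{2}} g(z) = \frac{i \left(5 \omega + 2\right) e^{- \frac{5 \omega}{2}}}{125} (pole of order 2)
  F(ω) = -2πi·ΣRes = \frac{2 \pi \left(5 \omega + 2\right) e^{- \frac{5 \omega}{2}}}{125}

Case ω < 0 (upper half-plane, counterclockwise contour ⇒ F(ω) = +2πi·ΣRes):
  Res_{z = \frac{5 i}{2}} g(z) = \frac{i \left(5 \omega - 2\right) e^{\frac{5 \omega}{2}}}{125} (pole of order 2)
  F(ω) = 2πi·ΣRes = \frac{2 \pi \left(2 - 5 \omega\right) e^{\frac{5 \omega}{2}}}{125}

Both cases combine into a single formula in |ω|:

F(ω) = \frac{2 \pi \left(5 \left|{\omega}\right| + 2\right) e^{- \frac{5 \left|{\omega}\right|}{2}}}{125}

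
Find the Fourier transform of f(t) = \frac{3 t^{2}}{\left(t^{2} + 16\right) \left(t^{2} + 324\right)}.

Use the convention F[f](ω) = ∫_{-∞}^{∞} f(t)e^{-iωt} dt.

F(ω) = \frac{3 \pi \left(9 - 2 e^{14 \left|{\omega}\right|}\right) e^{- 18 \left|{\omega}\right|}}{154}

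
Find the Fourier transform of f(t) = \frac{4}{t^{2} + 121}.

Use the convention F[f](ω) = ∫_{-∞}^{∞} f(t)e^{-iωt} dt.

F(ω) = \frac{4 \pi e^{- 11 \left|{\omega}\right|}}{11}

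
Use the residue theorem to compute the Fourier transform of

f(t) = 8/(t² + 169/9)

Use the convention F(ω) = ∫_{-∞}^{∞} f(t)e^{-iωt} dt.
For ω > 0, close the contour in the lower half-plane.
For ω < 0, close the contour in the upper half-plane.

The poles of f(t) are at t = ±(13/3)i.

Let g(z) = f(z)e^{-iωz}; for large |z| the factor e^{-iωz} decays in the lower half-plane when ω > 0 and in the upper half-plane when ω < 0.

Case ω > 0 (lower half-plane, clockwise contour ⇒ F(ω) = -2πi·ΣRes):
  Res_{z = - \frac{13 i}{3}} g(z) = \frac{12 i e^{- \frac{13 \omega}{3}}}{13}
  F(ω) = -2πi·ΣRes = \frac{24 \pi e^{- \frac{13 \omega}{3}}}{13}

Case ω < 0 (upper half-plane, counterclockwise contour ⇒ F(ω) = +2πi·ΣRes):
  Res_{z = \frac{13 i}{3}} g(z) = - \frac{12 i e^{\frac{13 \omega}{3}}}{13}
  F(ω) = 2πi·ΣRes = \frac{24 \pi e^{\frac{13 \omega}{3}}}{13}

Both cases combine into a single formula in |ω|:

F(ω) = \frac{24 \pi e^{- \frac{13 \left|{\omega}\right|}{3}}}{13}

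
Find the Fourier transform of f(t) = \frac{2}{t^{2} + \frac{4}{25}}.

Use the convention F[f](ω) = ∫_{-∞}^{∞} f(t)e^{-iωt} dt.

F(ω) = 5 \pi e^{- \frac{2 \left|{\omega}\right|}{5}}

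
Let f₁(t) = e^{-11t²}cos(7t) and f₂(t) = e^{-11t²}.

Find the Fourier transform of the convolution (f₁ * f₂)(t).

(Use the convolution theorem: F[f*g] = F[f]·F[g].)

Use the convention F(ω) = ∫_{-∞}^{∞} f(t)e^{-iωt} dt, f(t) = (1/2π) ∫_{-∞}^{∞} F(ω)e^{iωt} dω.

F[f₁*f₂](ω) = \frac{\pi \left(e^{\frac{7 \omega}{11}} + 1\right) e^{- \frac{\omega^{2}}{22} - \frac{7 \omega}{22} - \frac{49}{44}}}{22}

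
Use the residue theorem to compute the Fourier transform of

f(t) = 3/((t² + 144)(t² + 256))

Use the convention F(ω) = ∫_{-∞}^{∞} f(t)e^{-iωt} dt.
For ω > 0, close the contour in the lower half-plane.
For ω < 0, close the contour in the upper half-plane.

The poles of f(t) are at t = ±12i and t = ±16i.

Let g(z) = f(z)e^{-iωz}; for large |z| the factor e^{-iωz} decays in the lower half-plane when ω > 0 and in the upper half-plane when ω < 0.

Case ω > 0 (lower half-plane, clockwise contour ⇒ F(ω) = -2πi·ΣRes):
  Res_{z = - 12 i} g(z) = \frac{i e^{- 12 \omega}}{896}
  Res_{z = - 16 i} g(z) = - \frac{3 i e^{- 16 \omega}}{3584}
  F(ω) = -2πi·ΣRes = \frac{\pi \left(4 e^{4 \omega} - 3\right) e^{- 16 \omega}}{1792}

Case ω < 0 (upper half-plane, counterclockwise contour ⇒ F(ω) = +2πi·ΣRes):
  Res_{z = 12 i} g(z) = - \frac{i e^{12 \omega}}{896}
  Res_{z = 16 i} g(z) = \frac{3 i e^{16 \omega}}{3584}
  F(ω) = 2πi·ΣRes = \frac{\pi \left(4 - 3 e^{4 \omega}\right) e^{12 \omega}}{1792}

Both cases combine into a single formula in |ω|:

F(ω) = \frac{\pi \left(4 e^{4 \left|{\omega}\right|} - 3\right) e^{- 16 \left|{\omega}\right|}}{1792}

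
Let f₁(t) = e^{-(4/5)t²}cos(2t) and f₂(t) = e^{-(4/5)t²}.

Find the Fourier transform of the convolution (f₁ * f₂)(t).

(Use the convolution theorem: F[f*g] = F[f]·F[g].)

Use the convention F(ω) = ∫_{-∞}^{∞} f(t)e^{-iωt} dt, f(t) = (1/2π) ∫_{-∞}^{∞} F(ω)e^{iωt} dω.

F[f₁*f₂](ω) = \frac{5 \pi \left(e^{\frac{5 \omega}{2}} + 1\right) e^{- \frac{5 \omega^{2}}{8} - \frac{5 \omega}{4} - \frac{5}{4}}}{8}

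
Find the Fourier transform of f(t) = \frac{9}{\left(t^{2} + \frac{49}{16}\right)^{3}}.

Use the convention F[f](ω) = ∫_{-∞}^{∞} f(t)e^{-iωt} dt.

F(ω) = \frac{72 \pi \left(49 \omega^{2} + 84 \left|{\omega}\right| + 48\right) e^{- \frac{7 \left|{\omega}\right|}{4}}}{16807}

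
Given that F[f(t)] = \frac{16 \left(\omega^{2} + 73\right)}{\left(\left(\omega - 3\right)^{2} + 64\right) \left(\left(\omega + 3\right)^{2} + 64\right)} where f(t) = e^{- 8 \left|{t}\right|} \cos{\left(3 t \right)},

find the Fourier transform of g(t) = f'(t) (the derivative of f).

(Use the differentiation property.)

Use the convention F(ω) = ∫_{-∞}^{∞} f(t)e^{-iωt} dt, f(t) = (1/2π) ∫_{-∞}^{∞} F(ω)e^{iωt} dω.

F[g](ω) = \frac{16 i \omega \left(\omega^{2} + 73\right)}{\omega^{4} + 110 \omega^{2} + 5329}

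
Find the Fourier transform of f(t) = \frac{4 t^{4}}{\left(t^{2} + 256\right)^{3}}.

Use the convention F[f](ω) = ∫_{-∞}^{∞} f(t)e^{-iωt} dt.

F(ω) = \frac{\pi \left(256 \omega^{2} - 80 \left|{\omega}\right| + 3\right) e^{- 16 \left|{\omega}\right|}}{32}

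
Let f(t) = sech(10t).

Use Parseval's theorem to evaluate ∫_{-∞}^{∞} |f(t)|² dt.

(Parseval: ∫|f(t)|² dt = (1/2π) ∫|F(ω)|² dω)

∫|f(t)|² dt = \frac{1}{5}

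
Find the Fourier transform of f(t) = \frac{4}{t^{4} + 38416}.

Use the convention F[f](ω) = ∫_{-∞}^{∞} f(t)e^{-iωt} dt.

F(ω) = \frac{\pi e^{- 7 \sqrt{2} \left|{\omega}\right|} \sin{\left(7 \sqrt{2} \left|{\omega}\right| + \frac{\pi}{4} \right)}}{686}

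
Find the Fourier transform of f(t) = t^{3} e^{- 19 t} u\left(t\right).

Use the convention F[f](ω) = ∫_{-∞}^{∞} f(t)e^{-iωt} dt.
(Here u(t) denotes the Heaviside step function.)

F(ω) = \frac{6}{\left(i \omega + 19\right)^{4}}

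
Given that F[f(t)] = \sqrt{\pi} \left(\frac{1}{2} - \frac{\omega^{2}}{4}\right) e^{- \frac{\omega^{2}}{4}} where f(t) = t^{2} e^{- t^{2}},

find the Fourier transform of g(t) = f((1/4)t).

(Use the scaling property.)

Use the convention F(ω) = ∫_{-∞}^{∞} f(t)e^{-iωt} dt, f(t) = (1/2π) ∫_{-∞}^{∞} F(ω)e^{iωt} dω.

F[g](ω) = \sqrt{\pi} \left(2 - 16 \omega^{2}\right) e^{- 4 \omega^{2}}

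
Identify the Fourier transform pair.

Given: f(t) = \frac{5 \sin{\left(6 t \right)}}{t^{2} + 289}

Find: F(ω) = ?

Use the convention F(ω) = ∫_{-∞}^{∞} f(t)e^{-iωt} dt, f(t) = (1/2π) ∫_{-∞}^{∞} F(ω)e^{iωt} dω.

F(ω) = \frac{5 i \pi e^{- 17 \left|{\omega + 6}\right|}}{34} - \frac{5 i \pi e^{- 17 \left|{\omega - 6}\right|}}{34}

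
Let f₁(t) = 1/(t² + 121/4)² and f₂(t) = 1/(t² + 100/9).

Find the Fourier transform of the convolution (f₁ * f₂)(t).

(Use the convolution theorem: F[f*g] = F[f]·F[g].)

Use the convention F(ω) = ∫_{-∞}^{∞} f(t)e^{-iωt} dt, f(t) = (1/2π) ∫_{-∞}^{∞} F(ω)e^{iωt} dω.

F[f₁*f₂](ω) = \frac{3 \pi^{2} \left(11 \left|{\omega}\right| + 2\right) e^{- \frac{53 \left|{\omega}\right|}{6}}}{6655}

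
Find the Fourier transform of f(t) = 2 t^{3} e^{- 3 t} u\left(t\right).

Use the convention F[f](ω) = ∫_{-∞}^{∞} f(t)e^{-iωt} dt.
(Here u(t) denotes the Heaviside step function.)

F(ω) = \frac{12}{\left(i \omega + 3\right)^{4}}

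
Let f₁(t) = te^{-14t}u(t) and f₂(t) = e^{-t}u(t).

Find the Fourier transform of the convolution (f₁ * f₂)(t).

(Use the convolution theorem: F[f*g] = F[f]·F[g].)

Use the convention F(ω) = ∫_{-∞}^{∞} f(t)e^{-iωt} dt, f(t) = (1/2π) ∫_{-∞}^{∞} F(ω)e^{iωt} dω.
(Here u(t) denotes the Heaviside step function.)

F[f₁*f₂](ω) = \frac{1}{\left(i \omega + 1\right) \left(i \omega + 14\right)^{2}}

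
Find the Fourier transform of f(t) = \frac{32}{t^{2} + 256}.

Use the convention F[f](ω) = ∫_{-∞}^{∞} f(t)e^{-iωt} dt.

F(ω) = 2 \pi e^{- 16 \left|{\omega}\right|}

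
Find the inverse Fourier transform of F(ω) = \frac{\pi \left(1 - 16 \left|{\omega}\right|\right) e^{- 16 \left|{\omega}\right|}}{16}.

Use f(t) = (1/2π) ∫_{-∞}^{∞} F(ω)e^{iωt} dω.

f(t) = \frac{2 t^{2}}{\left(t^{2} + 256\right)^{2}}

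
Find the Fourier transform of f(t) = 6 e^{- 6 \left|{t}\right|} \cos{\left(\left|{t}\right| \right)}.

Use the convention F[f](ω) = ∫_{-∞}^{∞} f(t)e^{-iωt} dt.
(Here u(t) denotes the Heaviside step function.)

F(ω) = \frac{72 \left(\omega^{2} + 37\right)}{\omega^{4} + 70 \omega^{2} + 1369}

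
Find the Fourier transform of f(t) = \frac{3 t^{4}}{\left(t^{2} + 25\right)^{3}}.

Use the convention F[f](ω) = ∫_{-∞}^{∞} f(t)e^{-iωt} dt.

F(ω) = \frac{3 \pi \left(25 \omega^{2} - 25 \left|{\omega}\right| + 3\right) e^{- 5 \left|{\omega}\right|}}{40}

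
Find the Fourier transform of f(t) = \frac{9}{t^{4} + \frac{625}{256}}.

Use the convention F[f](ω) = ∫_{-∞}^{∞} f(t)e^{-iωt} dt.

F(ω) = \frac{576 \pi e^{- \frac{5 \sqrt{2} \left|{\omega}\right|}{8}} \sin{\left(\frac{5 \sqrt{2} \left|{\omega}\right|}{8} + \frac{\pi}{4} \right)}}{125}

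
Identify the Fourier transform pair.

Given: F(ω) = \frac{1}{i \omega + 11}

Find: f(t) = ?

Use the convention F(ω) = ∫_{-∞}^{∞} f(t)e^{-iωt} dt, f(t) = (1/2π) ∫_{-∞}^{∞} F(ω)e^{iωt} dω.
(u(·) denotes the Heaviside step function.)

f(t) = e^{- 11 t} u\left(t\right)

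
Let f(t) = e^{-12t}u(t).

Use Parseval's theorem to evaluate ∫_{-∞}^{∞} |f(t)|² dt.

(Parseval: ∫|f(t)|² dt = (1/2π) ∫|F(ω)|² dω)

∫|f(t)|² dt = \frac{1}{24}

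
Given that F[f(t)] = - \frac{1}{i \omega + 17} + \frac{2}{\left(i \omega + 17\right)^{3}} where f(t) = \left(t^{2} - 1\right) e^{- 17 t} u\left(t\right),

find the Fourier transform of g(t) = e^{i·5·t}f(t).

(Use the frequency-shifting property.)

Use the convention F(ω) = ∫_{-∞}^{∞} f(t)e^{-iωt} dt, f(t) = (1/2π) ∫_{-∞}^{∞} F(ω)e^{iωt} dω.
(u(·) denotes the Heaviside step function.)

F[g](ω) = \frac{2 i \left(\omega - 5\right) - \left(i \left(\omega - 5\right) + 17\right)^{3} + 34}{\left(i \left(\omega - 5\right) + 17\right)^{4}}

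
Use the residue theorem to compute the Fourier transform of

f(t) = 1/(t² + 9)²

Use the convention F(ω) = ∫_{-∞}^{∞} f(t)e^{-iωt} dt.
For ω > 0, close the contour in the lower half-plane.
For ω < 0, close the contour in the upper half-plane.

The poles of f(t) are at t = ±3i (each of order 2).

Let g(z) = f(z)e^{-iωz}; for large |z| the factor e^{-iωz} decays in the lower half-plane when ω > 0 and in the upper half-plane when ω < 0.

Case ω > 0 (lower half-plane, clockwise contour ⇒ F(ω) = -2πi·ΣRes):
  Res_{z = - 3 i} g(z) = \frac{i \left(3 \omega + 1\right) e^{- 3 \omega}}{108} (pole of order 2)
  F(ω) = -2πi·ΣRes = \frac{\pi \left(3 \omega + 1\right) e^{- 3 \omega}}{54}

Case ω < 0 (upper half-plane, counterclockwise contour ⇒ F(ω) = +2πi·ΣRes):
  Res_{z = 3 i} g(z) = \frac{i \left(3 \omega - 1\right) e^{3 \omega}}{108} (pole of order 2)
  F(ω) = 2πi·ΣRes = \frac{\pi \left(1 - 3 \omega\right) e^{3 \omega}}{54}

Both cases combine into a single formula in |ω|:

F(ω) = \frac{\pi \left(3 \left|{\omega}\right| + 1\right) e^{- 3 \left|{\omega}\right|}}{54}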